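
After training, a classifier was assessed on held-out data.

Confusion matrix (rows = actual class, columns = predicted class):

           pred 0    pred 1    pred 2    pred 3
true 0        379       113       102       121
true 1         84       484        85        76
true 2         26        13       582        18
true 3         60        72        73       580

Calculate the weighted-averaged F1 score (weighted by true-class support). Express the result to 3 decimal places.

0.700

Per-class F1 score (2·TP/(2·TP+FP+FN)):
  0: TP=379, FP=84+26+60=170, FN=113+102+121=336 → 758/1264 = 0.5997
  1: TP=484, FP=113+13+72=198, FN=84+85+76=245 → 968/1411 = 0.6860
  2: TP=582, FP=102+85+73=260, FN=26+13+18=57 → 1164/1481 = 0.7860
  3: TP=580, FP=121+76+18=215, FN=60+72+73=205 → 1160/1580 = 0.7342
Weighted-F1 score = Σ (supportᵢ/N)·F1 scoreᵢ with N=2868: (715/2868)·0.5997 + (729/2868)·0.6860 + (639/2868)·0.7860 + (785/2868)·0.7342 = 0.700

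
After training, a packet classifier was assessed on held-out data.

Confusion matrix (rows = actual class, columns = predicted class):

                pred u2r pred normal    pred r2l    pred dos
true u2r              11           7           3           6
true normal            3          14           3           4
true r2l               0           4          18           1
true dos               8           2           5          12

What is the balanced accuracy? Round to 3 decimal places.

0.554

Balanced accuracy = mean of per-class recall.
  u2r: recall = 11/27 = 0.4074
  normal: recall = 14/24 = 0.5833
  r2l: recall = 18/23 = 0.7826
  dos: recall = 12/27 = 0.4444
Mean = (0.4074 + 0.5833 + 0.7826 + 0.4444) / 4 = 0.554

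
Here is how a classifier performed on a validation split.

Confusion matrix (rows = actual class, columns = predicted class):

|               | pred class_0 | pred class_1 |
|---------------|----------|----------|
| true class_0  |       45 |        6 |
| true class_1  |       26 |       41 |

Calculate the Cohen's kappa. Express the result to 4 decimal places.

Observed agreement pₒ = trace/N = 86/118 = 0.72881
Expected agreement pₑ = Σ (rowᵢ·colᵢ)/N² = (51·71 + 67·47)/118² = 0.48621
κ = (pₒ − pₑ)/(1 − pₑ) = (0.72881 − 0.48621)/(1 − 0.48621) = 0.4722

0.4722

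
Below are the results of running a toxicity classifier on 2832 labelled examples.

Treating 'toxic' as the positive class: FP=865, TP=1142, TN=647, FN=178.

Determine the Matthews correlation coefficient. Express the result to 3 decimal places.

0.322

MCC = (TP·TN − FP·FN) / √((TP+FP)(TP+FN)(TN+FP)(TN+FN))
Numerator = 1142·647 − 865·178 = 584904
Denominator = √(2007·1320·1512·825) = √3304661976000 = 1817872.9263
MCC = 584904 / 1817872.9263 = 0.322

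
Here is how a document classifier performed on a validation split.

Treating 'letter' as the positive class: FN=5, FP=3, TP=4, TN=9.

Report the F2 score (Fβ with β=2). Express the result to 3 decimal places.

0.465

Fβ = (1+β²)·TP / ((1+β²)·TP + β²·FN + FP), with β²=4
= 5·4 / (5·4 + 4·5 + 3) = 0.465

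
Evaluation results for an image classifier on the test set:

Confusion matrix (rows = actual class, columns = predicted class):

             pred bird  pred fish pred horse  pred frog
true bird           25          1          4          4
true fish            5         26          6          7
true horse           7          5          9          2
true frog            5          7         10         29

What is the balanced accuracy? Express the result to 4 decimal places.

0.5715

Balanced accuracy = mean of per-class recall.
  bird: recall = 25/34 = 0.73529
  fish: recall = 26/44 = 0.59091
  horse: recall = 9/23 = 0.39130
  frog: recall = 29/51 = 0.56863
Mean = (0.73529 + 0.59091 + 0.39130 + 0.56863) / 4 = 0.5715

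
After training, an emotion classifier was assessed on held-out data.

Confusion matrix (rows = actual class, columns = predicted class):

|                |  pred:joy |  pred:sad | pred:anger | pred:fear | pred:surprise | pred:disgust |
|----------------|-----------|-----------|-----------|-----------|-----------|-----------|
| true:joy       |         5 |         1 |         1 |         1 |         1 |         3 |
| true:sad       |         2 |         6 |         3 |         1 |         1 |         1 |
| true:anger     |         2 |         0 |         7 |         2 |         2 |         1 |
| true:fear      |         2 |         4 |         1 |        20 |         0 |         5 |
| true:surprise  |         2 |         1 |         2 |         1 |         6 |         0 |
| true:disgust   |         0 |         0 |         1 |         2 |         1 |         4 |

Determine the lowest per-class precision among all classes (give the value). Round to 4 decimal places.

0.2857

Per-class precision (TP/(TP+FP)):
  joy: TP=5, FP=2+2+2+2+0=8 → 5/13 = 0.38462
  sad: TP=6, FP=1+0+4+1+0=6 → 6/12 = 0.50000
  anger: TP=7, FP=1+3+1+2+1=8 → 7/15 = 0.46667
  fear: TP=20, FP=1+1+2+1+2=7 → 20/27 = 0.74074
  surprise: TP=6, FP=1+1+2+0+1=5 → 6/11 = 0.54545
  disgust: TP=4, FP=3+1+1+5+0=10 → 4/14 = 0.28571
Lowest is class 'disgust' with precision = 0.2857.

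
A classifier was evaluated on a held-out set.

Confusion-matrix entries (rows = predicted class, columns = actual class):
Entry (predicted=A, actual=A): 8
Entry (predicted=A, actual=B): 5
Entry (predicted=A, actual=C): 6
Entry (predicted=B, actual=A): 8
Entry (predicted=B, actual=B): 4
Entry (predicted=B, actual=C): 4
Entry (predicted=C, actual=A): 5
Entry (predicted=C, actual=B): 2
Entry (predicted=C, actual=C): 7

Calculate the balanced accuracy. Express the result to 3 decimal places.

Balanced accuracy = mean of per-class recall.
  A: recall = 8/21 = 0.3810
  B: recall = 4/11 = 0.3636
  C: recall = 7/17 = 0.4118
Mean = (0.3810 + 0.3636 + 0.4118) / 3 = 0.385

0.385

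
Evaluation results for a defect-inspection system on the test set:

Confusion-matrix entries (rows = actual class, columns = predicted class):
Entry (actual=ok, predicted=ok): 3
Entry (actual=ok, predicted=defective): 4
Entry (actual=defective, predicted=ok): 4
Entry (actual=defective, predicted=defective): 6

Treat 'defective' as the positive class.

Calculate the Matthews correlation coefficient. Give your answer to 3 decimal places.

0.029

MCC = (TP·TN − FP·FN) / √((TP+FP)(TP+FN)(TN+FP)(TN+FN))
Numerator = 6·3 − 4·4 = 2
Denominator = √(10·10·7·7) = √4900 = 70.0000
MCC = 2 / 70.0000 = 0.029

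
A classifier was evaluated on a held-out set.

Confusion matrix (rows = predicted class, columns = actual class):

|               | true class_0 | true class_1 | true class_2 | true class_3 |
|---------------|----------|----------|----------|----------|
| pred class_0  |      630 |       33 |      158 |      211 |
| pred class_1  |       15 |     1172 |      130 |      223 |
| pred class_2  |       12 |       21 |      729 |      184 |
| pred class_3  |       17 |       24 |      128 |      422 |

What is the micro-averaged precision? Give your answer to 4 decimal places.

0.7187

Micro-averaging pools counts across classes: ΣTP=2953, ΣFP=1156, ΣFN=1156.
Micro-precision = TP/(TP+FP) on pooled counts = 0.7187 (equals overall accuracy in single-label multiclass).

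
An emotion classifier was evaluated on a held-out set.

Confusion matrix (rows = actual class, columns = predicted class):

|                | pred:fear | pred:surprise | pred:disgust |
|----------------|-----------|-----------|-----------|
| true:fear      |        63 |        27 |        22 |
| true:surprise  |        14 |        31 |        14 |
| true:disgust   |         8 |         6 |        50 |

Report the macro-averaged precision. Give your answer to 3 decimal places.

Per-class precision (TP/(TP+FP)):
  fear: TP=63, FP=14+8=22 → 63/85 = 0.7412
  surprise: TP=31, FP=27+6=33 → 31/64 = 0.4844
  disgust: TP=50, FP=22+14=36 → 50/86 = 0.5814
Macro-precision = mean = (0.7412 + 0.4844 + 0.5814) / 3 = 0.602

0.602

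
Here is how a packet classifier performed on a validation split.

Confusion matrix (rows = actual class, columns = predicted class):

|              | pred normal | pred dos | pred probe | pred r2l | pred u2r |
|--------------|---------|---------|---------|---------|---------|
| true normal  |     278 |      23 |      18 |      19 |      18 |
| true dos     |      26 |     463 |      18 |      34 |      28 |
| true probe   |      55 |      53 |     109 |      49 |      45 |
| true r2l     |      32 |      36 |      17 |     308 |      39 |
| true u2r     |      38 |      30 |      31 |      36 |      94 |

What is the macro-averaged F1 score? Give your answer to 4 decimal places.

0.6092

Per-class F1 score (2·TP/(2·TP+FP+FN)):
  normal: TP=278, FP=26+55+32+38=151, FN=23+18+19+18=78 → 556/785 = 0.70828
  dos: TP=463, FP=23+53+36+30=142, FN=26+18+34+28=106 → 926/1174 = 0.78876
  probe: TP=109, FP=18+18+17+31=84, FN=55+53+49+45=202 → 218/504 = 0.43254
  r2l: TP=308, FP=19+34+49+36=138, FN=32+36+17+39=124 → 616/878 = 0.70159
  u2r: TP=94, FP=18+28+45+39=130, FN=38+30+31+36=135 → 188/453 = 0.41501
Macro-F1 score = mean = (0.70828 + 0.78876 + 0.43254 + 0.70159 + 0.41501) / 5 = 0.6092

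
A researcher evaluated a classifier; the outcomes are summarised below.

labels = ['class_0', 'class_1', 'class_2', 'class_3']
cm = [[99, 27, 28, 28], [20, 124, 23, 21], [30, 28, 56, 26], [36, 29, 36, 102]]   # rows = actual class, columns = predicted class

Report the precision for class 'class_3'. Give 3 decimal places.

One-vs-rest for 'class_3': TP = diagonal; FP = other classes predicted 'class_3'; FN = 'class_3' predicted as other.
precision = TP/(TP+FP).
class_3: TP=102, FP=28+21+26=75 → 102/177 = 0.5763

0.576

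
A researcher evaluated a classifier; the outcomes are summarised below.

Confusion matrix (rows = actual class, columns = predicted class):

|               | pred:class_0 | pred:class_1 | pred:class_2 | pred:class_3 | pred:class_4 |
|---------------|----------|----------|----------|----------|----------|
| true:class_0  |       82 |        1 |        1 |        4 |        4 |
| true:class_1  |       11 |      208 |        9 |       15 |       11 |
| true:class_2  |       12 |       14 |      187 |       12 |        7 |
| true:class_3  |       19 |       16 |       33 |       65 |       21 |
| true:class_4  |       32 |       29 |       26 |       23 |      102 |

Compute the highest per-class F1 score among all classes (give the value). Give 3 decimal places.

Per-class F1 score (2·TP/(2·TP+FP+FN)):
  class_0: TP=82, FP=11+12+19+32=74, FN=1+1+4+4=10 → 164/248 = 0.6613
  class_1: TP=208, FP=1+14+16+29=60, FN=11+9+15+11=46 → 416/522 = 0.7969
  class_2: TP=187, FP=1+9+33+26=69, FN=12+14+12+7=45 → 374/488 = 0.7664
  class_3: TP=65, FP=4+15+12+23=54, FN=19+16+33+21=89 → 130/273 = 0.4762
  class_4: TP=102, FP=4+11+7+21=43, FN=32+29+26+23=110 → 204/357 = 0.5714
Highest is class 'class_1' with F1 score = 0.797.

0.797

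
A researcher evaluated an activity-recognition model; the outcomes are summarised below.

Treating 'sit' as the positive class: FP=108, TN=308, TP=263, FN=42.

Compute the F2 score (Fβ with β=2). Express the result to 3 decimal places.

0.827

Fβ = (1+β²)·TP / ((1+β²)·TP + β²·FN + FP), with β²=4
= 5·263 / (5·263 + 4·42 + 108) = 0.827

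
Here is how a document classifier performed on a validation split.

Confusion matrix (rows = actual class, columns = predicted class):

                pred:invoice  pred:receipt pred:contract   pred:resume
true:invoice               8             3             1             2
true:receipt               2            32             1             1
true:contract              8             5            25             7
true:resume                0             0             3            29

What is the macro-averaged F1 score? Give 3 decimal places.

Per-class F1 score (2·TP/(2·TP+FP+FN)):
  invoice: TP=8, FP=2+8+0=10, FN=3+1+2=6 → 16/32 = 0.5000
  receipt: TP=32, FP=3+5+0=8, FN=2+1+1=4 → 64/76 = 0.8421
  contract: TP=25, FP=1+1+3=5, FN=8+5+7=20 → 50/75 = 0.6667
  resume: TP=29, FP=2+1+7=10, FN=0+0+3=3 → 58/71 = 0.8169
Macro-F1 score = mean = (0.5000 + 0.8421 + 0.6667 + 0.8169) / 4 = 0.706

0.706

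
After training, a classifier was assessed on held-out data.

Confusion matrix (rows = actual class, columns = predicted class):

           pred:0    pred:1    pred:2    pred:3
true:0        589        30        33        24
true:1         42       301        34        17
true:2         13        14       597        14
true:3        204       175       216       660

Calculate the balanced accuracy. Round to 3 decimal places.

Balanced accuracy = mean of per-class recall.
  0: recall = 589/676 = 0.8713
  1: recall = 301/394 = 0.7640
  2: recall = 597/638 = 0.9357
  3: recall = 660/1255 = 0.5259
Mean = (0.8713 + 0.7640 + 0.9357 + 0.5259) / 4 = 0.774

0.774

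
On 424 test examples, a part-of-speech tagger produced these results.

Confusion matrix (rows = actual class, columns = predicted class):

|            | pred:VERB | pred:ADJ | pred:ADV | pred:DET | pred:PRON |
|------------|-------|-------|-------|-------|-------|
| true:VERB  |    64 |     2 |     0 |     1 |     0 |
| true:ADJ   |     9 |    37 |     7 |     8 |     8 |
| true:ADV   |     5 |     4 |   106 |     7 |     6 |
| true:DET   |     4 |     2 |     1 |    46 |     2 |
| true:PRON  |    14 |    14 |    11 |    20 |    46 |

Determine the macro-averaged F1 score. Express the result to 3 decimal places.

0.685

Per-class F1 score (2·TP/(2·TP+FP+FN)):
  VERB: TP=64, FP=9+5+4+14=32, FN=2+0+1+0=3 → 128/163 = 0.7853
  ADJ: TP=37, FP=2+4+2+14=22, FN=9+7+8+8=32 → 74/128 = 0.5781
  ADV: TP=106, FP=0+7+1+11=19, FN=5+4+7+6=22 → 212/253 = 0.8379
  DET: TP=46, FP=1+8+7+20=36, FN=4+2+1+2=9 → 92/137 = 0.6715
  PRON: TP=46, FP=0+8+6+2=16, FN=14+14+11+20=59 → 92/167 = 0.5509
Macro-F1 score = mean = (0.7853 + 0.5781 + 0.8379 + 0.6715 + 0.5509) / 5 = 0.685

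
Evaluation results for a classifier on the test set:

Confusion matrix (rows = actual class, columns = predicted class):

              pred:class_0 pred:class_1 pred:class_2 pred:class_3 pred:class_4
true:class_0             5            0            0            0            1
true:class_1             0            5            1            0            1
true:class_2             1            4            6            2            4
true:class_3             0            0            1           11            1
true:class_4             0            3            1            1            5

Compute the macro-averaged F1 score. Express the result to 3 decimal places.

0.618

Per-class F1 score (2·TP/(2·TP+FP+FN)):
  class_0: TP=5, FP=0+1+0+0=1, FN=0+0+0+1=1 → 10/12 = 0.8333
  class_1: TP=5, FP=0+4+0+3=7, FN=0+1+0+1=2 → 10/19 = 0.5263
  class_2: TP=6, FP=0+1+1+1=3, FN=1+4+2+4=11 → 12/26 = 0.4615
  class_3: TP=11, FP=0+0+2+1=3, FN=0+0+1+1=2 → 22/27 = 0.8148
  class_4: TP=5, FP=1+1+4+1=7, FN=0+3+1+1=5 → 10/22 = 0.4545
Macro-F1 score = mean = (0.8333 + 0.5263 + 0.4615 + 0.8148 + 0.4545) / 5 = 0.618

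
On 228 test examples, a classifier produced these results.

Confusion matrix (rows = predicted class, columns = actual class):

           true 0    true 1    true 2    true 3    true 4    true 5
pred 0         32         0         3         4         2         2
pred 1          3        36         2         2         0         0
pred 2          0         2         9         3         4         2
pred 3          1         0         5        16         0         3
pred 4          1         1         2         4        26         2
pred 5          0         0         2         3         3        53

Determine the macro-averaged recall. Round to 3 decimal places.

0.713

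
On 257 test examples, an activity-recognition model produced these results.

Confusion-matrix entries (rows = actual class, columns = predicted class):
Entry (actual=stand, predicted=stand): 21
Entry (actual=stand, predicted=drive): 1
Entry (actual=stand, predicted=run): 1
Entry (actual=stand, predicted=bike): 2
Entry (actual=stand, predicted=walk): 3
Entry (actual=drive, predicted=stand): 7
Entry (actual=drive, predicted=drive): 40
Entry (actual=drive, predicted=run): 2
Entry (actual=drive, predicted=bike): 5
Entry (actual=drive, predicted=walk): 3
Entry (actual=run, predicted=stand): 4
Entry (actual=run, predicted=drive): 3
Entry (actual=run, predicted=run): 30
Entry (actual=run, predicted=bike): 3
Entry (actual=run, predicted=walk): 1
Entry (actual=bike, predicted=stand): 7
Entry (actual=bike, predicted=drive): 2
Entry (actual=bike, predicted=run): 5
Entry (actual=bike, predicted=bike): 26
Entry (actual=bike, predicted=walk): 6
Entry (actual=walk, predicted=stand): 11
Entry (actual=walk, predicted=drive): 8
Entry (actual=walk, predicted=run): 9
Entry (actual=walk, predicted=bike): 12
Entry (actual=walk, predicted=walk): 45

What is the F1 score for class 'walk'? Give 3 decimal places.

0.629

Treat 'walk' as positive and all other classes as negative.
F1 score = 2·TP/(2·TP+FP+FN).
walk: TP=45, FP=3+3+1+6=13, FN=11+8+9+12=40 → 90/143 = 0.6294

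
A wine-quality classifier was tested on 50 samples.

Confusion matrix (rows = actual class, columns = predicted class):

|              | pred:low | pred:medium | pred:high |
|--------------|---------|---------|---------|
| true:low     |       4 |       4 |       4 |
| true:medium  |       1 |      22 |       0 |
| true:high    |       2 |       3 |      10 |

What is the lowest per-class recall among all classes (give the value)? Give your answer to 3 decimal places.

0.333

Per-class recall (TP/(TP+FN)):
  low: TP=4, FN=4+4=8 → 4/12 = 0.3333
  medium: TP=22, FN=1+0=1 → 22/23 = 0.9565
  high: TP=10, FN=2+3=5 → 10/15 = 0.6667
Lowest is class 'low' with recall = 0.333.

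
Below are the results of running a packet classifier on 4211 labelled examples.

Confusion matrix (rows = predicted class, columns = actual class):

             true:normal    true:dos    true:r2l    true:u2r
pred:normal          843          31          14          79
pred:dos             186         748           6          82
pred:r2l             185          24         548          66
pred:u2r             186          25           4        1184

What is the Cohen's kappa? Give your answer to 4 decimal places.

0.7143

Observed agreement pₒ = trace/N = 3323/4211 = 0.78912
Expected agreement pₑ = Σ (rowᵢ·colᵢ)/N² = (1400·967 + 828·1022 + 572·823 + 1411·1399)/4211² = 0.26193
κ = (pₒ − pₑ)/(1 − pₑ) = (0.78912 − 0.26193)/(1 − 0.26193) = 0.7143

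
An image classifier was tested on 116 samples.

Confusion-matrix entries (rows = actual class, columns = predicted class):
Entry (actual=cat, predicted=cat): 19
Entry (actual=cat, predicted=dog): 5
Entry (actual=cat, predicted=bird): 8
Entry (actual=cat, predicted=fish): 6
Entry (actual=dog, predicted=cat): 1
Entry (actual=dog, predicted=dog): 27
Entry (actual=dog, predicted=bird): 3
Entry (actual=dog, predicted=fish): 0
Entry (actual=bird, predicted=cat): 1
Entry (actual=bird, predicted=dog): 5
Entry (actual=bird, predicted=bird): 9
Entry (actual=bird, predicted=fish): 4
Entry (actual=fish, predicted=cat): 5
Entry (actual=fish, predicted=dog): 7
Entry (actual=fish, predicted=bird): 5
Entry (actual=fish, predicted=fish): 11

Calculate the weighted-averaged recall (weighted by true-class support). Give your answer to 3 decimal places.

0.569

Per-class recall (TP/(TP+FN)):
  cat: TP=19, FN=5+8+6=19 → 19/38 = 0.5000
  dog: TP=27, FN=1+3+0=4 → 27/31 = 0.8710
  bird: TP=9, FN=1+5+4=10 → 9/19 = 0.4737
  fish: TP=11, FN=5+7+5=17 → 11/28 = 0.3929
Weighted-recall = Σ (supportᵢ/N)·recallᵢ with N=116: (38/116)·0.5000 + (31/116)·0.8710 + (19/116)·0.4737 + (28/116)·0.3929 = 0.569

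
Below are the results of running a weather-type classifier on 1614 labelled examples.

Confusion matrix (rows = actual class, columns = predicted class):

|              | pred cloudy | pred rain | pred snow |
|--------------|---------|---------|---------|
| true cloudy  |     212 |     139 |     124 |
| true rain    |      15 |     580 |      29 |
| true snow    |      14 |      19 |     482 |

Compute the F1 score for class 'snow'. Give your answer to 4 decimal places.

One-vs-rest for 'snow': TP = diagonal; FP = other classes predicted 'snow'; FN = 'snow' predicted as other.
F1 score = 2·TP/(2·TP+FP+FN).
snow: TP=482, FP=124+29=153, FN=14+19=33 → 964/1150 = 0.83826

0.8383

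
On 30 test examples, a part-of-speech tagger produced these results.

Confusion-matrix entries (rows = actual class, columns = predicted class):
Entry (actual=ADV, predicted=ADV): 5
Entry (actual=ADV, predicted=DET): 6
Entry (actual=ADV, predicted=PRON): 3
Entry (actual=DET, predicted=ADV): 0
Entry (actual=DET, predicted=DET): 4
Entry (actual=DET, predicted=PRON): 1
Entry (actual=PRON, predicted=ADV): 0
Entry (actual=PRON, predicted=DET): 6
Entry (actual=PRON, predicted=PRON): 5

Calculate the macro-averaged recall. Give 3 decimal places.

Per-class recall (TP/(TP+FN)):
  ADV: TP=5, FN=6+3=9 → 5/14 = 0.3571
  DET: TP=4, FN=0+1=1 → 4/5 = 0.8000
  PRON: TP=5, FN=0+6=6 → 5/11 = 0.4545
Macro-recall = mean = (0.3571 + 0.8000 + 0.4545) / 3 = 0.537

0.537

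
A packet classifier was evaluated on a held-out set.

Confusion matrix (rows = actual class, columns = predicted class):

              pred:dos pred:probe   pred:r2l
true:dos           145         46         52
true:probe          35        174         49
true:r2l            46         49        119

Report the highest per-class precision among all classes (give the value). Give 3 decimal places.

0.647

Per-class precision (TP/(TP+FP)):
  dos: TP=145, FP=35+46=81 → 145/226 = 0.6416
  probe: TP=174, FP=46+49=95 → 174/269 = 0.6468
  r2l: TP=119, FP=52+49=101 → 119/220 = 0.5409
Highest is class 'probe' with precision = 0.647.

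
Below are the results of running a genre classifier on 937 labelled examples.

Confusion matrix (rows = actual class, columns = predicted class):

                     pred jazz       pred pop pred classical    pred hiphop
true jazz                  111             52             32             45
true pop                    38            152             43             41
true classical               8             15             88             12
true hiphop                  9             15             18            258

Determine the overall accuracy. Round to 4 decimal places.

0.6499

Accuracy = trace / total = (111+152+88+258=609) / 937 = 609/937 = 0.6499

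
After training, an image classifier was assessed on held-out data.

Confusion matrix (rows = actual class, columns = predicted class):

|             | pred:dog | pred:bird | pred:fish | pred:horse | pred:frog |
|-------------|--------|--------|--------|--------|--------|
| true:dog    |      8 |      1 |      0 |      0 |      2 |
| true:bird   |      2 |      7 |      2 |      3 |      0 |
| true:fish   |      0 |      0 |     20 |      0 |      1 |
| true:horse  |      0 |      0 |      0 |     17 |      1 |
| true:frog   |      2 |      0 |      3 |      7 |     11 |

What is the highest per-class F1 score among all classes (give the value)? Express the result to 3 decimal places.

0.870

Per-class F1 score (2·TP/(2·TP+FP+FN)):
  dog: TP=8, FP=2+0+0+2=4, FN=1+0+0+2=3 → 16/23 = 0.6957
  bird: TP=7, FP=1+0+0+0=1, FN=2+2+3+0=7 → 14/22 = 0.6364
  fish: TP=20, FP=0+2+0+3=5, FN=0+0+0+1=1 → 40/46 = 0.8696
  horse: TP=17, FP=0+3+0+7=10, FN=0+0+0+1=1 → 34/45 = 0.7556
  frog: TP=11, FP=2+0+1+1=4, FN=2+0+3+7=12 → 22/38 = 0.5789
Highest is class 'fish' with F1 score = 0.870.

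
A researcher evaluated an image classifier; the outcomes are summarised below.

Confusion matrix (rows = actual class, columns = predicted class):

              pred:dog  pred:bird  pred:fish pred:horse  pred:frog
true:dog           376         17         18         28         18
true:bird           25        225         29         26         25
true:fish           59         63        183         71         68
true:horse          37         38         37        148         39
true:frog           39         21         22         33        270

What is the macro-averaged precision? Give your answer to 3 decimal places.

0.616

Per-class precision (TP/(TP+FP)):
  dog: TP=376, FP=25+59+37+39=160 → 376/536 = 0.7015
  bird: TP=225, FP=17+63+38+21=139 → 225/364 = 0.6181
  fish: TP=183, FP=18+29+37+22=106 → 183/289 = 0.6332
  horse: TP=148, FP=28+26+71+33=158 → 148/306 = 0.4837
  frog: TP=270, FP=18+25+68+39=150 → 270/420 = 0.6429
Macro-precision = mean = (0.7015 + 0.6181 + 0.6332 + 0.4837 + 0.6429) / 5 = 0.616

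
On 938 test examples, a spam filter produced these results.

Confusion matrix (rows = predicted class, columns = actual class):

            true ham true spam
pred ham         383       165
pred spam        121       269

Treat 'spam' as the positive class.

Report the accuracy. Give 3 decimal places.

Accuracy = (TP+TN)/N = (269+383)/938 = 0.695

0.695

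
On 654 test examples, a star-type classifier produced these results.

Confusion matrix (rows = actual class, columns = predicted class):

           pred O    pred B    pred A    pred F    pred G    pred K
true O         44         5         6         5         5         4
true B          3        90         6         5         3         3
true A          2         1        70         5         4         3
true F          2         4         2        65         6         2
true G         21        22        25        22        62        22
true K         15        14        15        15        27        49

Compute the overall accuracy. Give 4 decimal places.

Accuracy = trace / total = (44+90+70+65+62+49=380) / 654 = 380/654 = 0.5810

0.5810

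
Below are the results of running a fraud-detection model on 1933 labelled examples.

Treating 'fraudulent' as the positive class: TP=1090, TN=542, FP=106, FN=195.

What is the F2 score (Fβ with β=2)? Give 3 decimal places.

0.860

Fβ = (1+β²)·TP / ((1+β²)·TP + β²·FN + FP), with β²=4
= 5·1090 / (5·1090 + 4·195 + 106) = 0.860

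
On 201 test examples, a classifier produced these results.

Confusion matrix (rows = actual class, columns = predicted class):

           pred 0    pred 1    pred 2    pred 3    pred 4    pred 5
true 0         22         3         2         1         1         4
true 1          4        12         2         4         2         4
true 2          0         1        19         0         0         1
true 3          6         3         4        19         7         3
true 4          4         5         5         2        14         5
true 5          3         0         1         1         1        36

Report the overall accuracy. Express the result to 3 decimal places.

0.607

Accuracy = trace / total = (22+12+19+19+14+36=122) / 201 = 122/201 = 0.607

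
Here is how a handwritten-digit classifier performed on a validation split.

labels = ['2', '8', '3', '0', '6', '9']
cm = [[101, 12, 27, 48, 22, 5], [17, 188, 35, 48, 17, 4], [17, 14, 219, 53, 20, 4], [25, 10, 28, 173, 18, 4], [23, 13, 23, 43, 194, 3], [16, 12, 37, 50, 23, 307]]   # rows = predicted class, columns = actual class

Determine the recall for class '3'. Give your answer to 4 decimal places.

One-vs-rest for '3': TP = diagonal; FP = other classes predicted '3'; FN = '3' predicted as other.
recall = TP/(TP+FN).
3: TP=219, FN=27+35+28+23+37=150 → 219/369 = 0.59350

0.5935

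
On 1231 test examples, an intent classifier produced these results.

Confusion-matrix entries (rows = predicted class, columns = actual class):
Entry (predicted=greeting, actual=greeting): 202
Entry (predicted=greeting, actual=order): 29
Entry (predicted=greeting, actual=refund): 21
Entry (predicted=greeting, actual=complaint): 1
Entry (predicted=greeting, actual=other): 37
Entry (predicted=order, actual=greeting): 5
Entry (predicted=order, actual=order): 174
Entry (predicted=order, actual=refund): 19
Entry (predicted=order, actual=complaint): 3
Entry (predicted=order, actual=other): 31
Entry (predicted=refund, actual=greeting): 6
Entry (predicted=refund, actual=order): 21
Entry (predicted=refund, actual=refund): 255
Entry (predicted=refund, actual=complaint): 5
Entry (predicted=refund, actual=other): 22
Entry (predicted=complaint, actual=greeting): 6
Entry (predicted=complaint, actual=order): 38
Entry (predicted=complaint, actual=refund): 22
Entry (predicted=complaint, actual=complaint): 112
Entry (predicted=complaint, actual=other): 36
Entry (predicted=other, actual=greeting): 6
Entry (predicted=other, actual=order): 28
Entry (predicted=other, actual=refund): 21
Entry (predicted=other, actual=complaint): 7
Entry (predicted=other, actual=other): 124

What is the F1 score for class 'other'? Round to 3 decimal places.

One-vs-rest for 'other': TP = diagonal; FP = other classes predicted 'other'; FN = 'other' predicted as other.
F1 score = 2·TP/(2·TP+FP+FN).
other: TP=124, FP=6+28+21+7=62, FN=37+31+22+36=126 → 248/436 = 0.5688

0.569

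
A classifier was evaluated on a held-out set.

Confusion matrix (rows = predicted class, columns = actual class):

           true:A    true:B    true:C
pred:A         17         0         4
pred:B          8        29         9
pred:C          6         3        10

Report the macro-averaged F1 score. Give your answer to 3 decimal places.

0.625

Per-class F1 score (2·TP/(2·TP+FP+FN)):
  A: TP=17, FP=0+4=4, FN=8+6=14 → 34/52 = 0.6538
  B: TP=29, FP=8+9=17, FN=0+3=3 → 58/78 = 0.7436
  C: TP=10, FP=6+3=9, FN=4+9=13 → 20/42 = 0.4762
Macro-F1 score = mean = (0.6538 + 0.7436 + 0.4762) / 3 = 0.625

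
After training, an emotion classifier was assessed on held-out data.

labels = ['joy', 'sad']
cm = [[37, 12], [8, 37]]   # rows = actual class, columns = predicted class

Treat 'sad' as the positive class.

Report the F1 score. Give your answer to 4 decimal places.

Precision = TP/(TP+FP) = 37/49 = 0.7551
Recall = TP/(TP+FN) = 37/45 = 0.8222
F1 = 2·TP/(2·TP+FP+FN) = 74/94 = 0.7872

0.7872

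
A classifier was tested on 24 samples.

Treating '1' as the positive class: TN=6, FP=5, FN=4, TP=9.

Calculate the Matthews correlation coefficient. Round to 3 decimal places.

0.240

MCC = (TP·TN − FP·FN) / √((TP+FP)(TP+FN)(TN+FP)(TN+FN))
Numerator = 9·6 − 5·4 = 34
Denominator = √(14·13·11·10) = √20020 = 141.4920
MCC = 34 / 141.4920 = 0.240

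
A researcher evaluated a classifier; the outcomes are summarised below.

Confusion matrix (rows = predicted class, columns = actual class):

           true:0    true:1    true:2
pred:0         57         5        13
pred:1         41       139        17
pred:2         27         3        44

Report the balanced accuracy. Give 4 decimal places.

Balanced accuracy = mean of per-class recall.
  0: recall = 57/125 = 0.45600
  1: recall = 139/147 = 0.94558
  2: recall = 44/74 = 0.59459
Mean = (0.45600 + 0.94558 + 0.59459) / 3 = 0.6654

0.6654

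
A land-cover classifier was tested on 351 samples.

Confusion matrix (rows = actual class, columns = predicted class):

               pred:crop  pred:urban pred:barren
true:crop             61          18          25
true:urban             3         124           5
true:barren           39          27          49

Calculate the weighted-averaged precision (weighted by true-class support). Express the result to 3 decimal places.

0.655

Per-class precision (TP/(TP+FP)):
  crop: TP=61, FP=3+39=42 → 61/103 = 0.5922
  urban: TP=124, FP=18+27=45 → 124/169 = 0.7337
  barren: TP=49, FP=25+5=30 → 49/79 = 0.6203
Weighted-precision = Σ (supportᵢ/N)·precisionᵢ with N=351: (104/351)·0.5922 + (132/351)·0.7337 + (115/351)·0.6203 = 0.655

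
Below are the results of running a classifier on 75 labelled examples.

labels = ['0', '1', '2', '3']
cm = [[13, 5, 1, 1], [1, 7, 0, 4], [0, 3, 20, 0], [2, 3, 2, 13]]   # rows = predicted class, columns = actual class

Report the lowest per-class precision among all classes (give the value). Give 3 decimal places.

0.583

Per-class precision (TP/(TP+FP)):
  0: TP=13, FP=5+1+1=7 → 13/20 = 0.6500
  1: TP=7, FP=1+0+4=5 → 7/12 = 0.5833
  2: TP=20, FP=0+3+0=3 → 20/23 = 0.8696
  3: TP=13, FP=2+3+2=7 → 13/20 = 0.6500
Lowest is class '1' with precision = 0.583.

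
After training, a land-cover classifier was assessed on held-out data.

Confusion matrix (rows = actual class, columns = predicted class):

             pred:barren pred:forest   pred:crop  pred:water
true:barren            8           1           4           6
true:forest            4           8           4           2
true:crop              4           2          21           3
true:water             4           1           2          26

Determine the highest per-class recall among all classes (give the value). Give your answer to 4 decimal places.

Per-class recall (TP/(TP+FN)):
  barren: TP=8, FN=1+4+6=11 → 8/19 = 0.42105
  forest: TP=8, FN=4+4+2=10 → 8/18 = 0.44444
  crop: TP=21, FN=4+2+3=9 → 21/30 = 0.70000
  water: TP=26, FN=4+1+2=7 → 26/33 = 0.78788
Highest is class 'water' with recall = 0.7879.

0.7879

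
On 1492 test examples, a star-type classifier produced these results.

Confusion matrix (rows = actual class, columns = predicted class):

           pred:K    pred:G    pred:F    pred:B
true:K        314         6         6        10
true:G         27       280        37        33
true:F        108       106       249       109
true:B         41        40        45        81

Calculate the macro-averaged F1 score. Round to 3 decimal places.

0.592

Per-class F1 score (2·TP/(2·TP+FP+FN)):
  K: TP=314, FP=27+108+41=176, FN=6+6+10=22 → 628/826 = 0.7603
  G: TP=280, FP=6+106+40=152, FN=27+37+33=97 → 560/809 = 0.6922
  F: TP=249, FP=6+37+45=88, FN=108+106+109=323 → 498/909 = 0.5479
  B: TP=81, FP=10+33+109=152, FN=41+40+45=126 → 162/440 = 0.3682
Macro-F1 score = mean = (0.7603 + 0.6922 + 0.5479 + 0.3682) / 4 = 0.592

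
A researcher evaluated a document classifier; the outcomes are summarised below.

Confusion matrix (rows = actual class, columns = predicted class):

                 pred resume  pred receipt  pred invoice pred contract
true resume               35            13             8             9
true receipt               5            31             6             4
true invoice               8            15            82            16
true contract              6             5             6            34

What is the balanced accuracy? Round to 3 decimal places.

0.639

Balanced accuracy = mean of per-class recall.
  resume: recall = 35/65 = 0.5385
  receipt: recall = 31/46 = 0.6739
  invoice: recall = 82/121 = 0.6777
  contract: recall = 34/51 = 0.6667
Mean = (0.5385 + 0.6739 + 0.6777 + 0.6667) / 4 = 0.639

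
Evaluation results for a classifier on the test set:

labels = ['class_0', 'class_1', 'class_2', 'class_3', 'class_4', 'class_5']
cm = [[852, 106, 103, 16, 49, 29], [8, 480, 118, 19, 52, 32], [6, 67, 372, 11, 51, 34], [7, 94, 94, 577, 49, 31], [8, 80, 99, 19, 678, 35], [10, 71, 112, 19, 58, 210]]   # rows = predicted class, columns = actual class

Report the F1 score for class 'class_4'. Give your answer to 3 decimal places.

Take TP from the diagonal, FP from the rest of the 'class_4' prediction marginal, FN from the rest of the 'class_4' actual marginal.
F1 score = 2·TP/(2·TP+FP+FN).
class_4: TP=678, FP=8+80+99+19+35=241, FN=49+52+51+49+58=259 → 1356/1856 = 0.7306

0.731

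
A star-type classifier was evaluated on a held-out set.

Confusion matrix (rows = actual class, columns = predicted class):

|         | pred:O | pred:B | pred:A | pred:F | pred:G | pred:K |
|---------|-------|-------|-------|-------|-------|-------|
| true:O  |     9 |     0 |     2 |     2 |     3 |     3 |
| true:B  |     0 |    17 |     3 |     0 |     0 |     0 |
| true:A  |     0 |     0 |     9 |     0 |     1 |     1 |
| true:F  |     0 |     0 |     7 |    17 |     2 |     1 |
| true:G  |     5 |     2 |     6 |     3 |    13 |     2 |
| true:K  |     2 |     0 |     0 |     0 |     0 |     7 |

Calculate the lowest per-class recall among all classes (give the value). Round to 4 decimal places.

Per-class recall (TP/(TP+FN)):
  O: TP=9, FN=0+2+2+3+3=10 → 9/19 = 0.47368
  B: TP=17, FN=0+3+0+0+0=3 → 17/20 = 0.85000
  A: TP=9, FN=0+0+0+1+1=2 → 9/11 = 0.81818
  F: TP=17, FN=0+0+7+2+1=10 → 17/27 = 0.62963
  G: TP=13, FN=5+2+6+3+2=18 → 13/31 = 0.41935
  K: TP=7, FN=2+0+0+0+0=2 → 7/9 = 0.77778
Lowest is class 'G' with recall = 0.4194.

0.4194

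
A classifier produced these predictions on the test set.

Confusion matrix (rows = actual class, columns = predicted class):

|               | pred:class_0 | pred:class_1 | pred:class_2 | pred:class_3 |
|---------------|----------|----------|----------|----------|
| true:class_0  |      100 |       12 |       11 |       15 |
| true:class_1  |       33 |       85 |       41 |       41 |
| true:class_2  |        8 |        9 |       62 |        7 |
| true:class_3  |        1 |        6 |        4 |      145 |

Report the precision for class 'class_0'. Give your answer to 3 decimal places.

Take TP from the diagonal, FP from the rest of the 'class_0' prediction marginal, FN from the rest of the 'class_0' actual marginal.
precision = TP/(TP+FP).
class_0: TP=100, FP=33+8+1=42 → 100/142 = 0.7042

0.704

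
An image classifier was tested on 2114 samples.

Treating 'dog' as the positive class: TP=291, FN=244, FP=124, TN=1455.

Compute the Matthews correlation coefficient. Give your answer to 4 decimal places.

0.5094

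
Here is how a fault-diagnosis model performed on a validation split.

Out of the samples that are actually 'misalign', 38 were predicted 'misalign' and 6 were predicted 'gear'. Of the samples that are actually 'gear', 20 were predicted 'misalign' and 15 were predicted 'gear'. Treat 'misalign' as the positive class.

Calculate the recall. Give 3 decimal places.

Recall = TP/(TP+FN) = 38/(38+6) = 38/44 = 0.864

0.864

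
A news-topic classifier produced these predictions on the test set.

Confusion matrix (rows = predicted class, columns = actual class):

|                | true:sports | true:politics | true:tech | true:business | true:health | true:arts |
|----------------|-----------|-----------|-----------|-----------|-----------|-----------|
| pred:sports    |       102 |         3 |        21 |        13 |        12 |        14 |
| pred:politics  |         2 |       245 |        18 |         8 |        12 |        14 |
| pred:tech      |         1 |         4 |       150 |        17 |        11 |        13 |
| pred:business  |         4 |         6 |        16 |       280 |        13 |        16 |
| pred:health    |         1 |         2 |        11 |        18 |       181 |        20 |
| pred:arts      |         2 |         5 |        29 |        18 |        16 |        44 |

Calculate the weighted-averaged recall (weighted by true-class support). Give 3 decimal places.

0.747

Per-class recall (TP/(TP+FN)):
  sports: TP=102, FN=2+1+4+1+2=10 → 102/112 = 0.9107
  politics: TP=245, FN=3+4+6+2+5=20 → 245/265 = 0.9245
  tech: TP=150, FN=21+18+16+11+29=95 → 150/245 = 0.6122
  business: TP=280, FN=13+8+17+18+18=74 → 280/354 = 0.7910
  health: TP=181, FN=12+12+11+13+16=64 → 181/245 = 0.7388
  arts: TP=44, FN=14+14+13+16+20=77 → 44/121 = 0.3636
Weighted-recall = Σ (supportᵢ/N)·recallᵢ with N=1342: (112/1342)·0.9107 + (265/1342)·0.9245 + (245/1342)·0.6122 + (354/1342)·0.7910 + (245/1342)·0.7388 + (121/1342)·0.3636 = 0.747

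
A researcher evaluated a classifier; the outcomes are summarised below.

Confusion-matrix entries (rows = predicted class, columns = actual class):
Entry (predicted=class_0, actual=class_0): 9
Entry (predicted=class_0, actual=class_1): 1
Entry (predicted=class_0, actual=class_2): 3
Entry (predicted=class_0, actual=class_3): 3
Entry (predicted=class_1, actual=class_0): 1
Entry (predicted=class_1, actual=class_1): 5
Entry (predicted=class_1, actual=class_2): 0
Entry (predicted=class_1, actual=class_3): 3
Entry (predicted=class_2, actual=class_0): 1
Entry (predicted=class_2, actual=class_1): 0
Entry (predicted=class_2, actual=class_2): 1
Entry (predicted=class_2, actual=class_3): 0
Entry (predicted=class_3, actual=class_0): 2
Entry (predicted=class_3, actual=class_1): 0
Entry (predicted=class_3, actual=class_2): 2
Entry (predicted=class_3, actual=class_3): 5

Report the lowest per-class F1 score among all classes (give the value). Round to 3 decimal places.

0.250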